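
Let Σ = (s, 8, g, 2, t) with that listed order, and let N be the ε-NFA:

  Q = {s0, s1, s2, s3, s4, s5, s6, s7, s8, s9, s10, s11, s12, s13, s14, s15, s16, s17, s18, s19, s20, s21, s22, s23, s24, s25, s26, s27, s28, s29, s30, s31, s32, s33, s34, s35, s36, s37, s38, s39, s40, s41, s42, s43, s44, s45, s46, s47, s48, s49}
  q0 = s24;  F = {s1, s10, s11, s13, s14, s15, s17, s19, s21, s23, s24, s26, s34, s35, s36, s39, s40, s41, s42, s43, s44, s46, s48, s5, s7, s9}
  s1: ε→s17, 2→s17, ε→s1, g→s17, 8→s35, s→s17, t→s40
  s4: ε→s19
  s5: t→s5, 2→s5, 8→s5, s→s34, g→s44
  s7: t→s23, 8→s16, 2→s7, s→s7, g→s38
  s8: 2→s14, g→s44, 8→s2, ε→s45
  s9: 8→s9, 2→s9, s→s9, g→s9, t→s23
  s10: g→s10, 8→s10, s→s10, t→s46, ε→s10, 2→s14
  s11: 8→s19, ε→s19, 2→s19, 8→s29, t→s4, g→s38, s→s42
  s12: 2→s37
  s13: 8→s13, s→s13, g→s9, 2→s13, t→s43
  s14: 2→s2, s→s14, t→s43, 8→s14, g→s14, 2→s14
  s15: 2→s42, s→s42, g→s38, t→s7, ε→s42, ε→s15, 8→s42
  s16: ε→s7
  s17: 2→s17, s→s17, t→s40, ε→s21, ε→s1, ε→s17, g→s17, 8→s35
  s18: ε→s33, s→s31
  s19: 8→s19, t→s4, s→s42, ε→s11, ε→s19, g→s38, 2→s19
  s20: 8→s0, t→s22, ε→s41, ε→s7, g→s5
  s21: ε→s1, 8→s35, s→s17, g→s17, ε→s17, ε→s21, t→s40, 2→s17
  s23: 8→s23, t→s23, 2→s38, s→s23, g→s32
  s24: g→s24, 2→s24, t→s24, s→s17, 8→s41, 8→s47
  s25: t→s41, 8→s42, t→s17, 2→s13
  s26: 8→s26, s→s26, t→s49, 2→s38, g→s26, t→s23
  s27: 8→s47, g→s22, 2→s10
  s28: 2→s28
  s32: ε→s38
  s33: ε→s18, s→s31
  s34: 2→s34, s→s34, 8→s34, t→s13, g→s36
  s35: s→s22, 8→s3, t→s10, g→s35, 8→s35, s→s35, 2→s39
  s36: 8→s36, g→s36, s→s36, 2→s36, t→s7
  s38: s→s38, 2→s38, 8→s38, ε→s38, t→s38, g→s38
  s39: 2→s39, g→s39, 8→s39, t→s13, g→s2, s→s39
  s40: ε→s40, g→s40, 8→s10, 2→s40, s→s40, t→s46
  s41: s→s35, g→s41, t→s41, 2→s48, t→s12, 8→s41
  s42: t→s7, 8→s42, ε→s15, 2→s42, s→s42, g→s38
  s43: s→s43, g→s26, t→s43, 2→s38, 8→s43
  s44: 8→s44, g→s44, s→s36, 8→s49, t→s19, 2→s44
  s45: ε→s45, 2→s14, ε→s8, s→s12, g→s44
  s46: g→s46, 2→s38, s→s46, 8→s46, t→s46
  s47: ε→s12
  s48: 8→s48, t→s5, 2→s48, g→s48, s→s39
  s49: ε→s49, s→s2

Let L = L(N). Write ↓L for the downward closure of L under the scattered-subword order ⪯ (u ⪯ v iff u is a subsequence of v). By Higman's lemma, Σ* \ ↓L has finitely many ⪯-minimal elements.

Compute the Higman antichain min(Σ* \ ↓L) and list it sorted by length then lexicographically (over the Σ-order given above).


|Q|=50, |F|=26, |δ|=194 (29 ε).
min D↑ (23 st, q0=0, F={12}): 0:s→1,8→2,g→0,2→0,t→0 1:s→1,8→3,g→1,2→1,t→4 2:s→3,8→2,g→2,2→5,t→2 3:s→3,8→3,g→3,2→6,t→7 4:s→4,8→7,g→4,2→4,t→8 5:s→6,8→5,g→5,2→5,t→9 6:s→6,8→6,g→6,2→6,t→10 7:s→7,8→7,g→7,2→11,t→8 8:s→8,8→8,g→8,2→12,t→8 9:s→13,8→9,g→14,2→9,t→9 10:s→10,8→10,g→15,2→10,t→16 11:s→11,8→11,g→11,2→11,t→16 12:s→12,8→12,g→12,2→12,t→12 13:s→13,8→13,g→17,2→13,t→10 14:s→17,8→14,g→14,2→14,t→18 15:s→15,8→15,g→15,2→15,t→19 16:s→16,8→16,g→20,2→12,t→16 17:s→17,8→17,g→17,2→17,t→21 18:s→22,8→18,g→12,2→18,t→18 19:s→19,8→19,g→12,2→12,t→19 20:s→20,8→20,g→20,2→12,t→19 21:s→21,8→21,g→12,2→21,t→19 22:s→22,8→22,g→12,2→22,t→21.
'stt2': run [38, 26, 15, 8, 1] end={s38} ∉↓L; 4/4 single-dels accept.
'82tgtg': run [38, 33, 25, 21, 17, 13, 2] end={s32,s38} rej; 6/6 del acc.
2 words, ⪯-incomp.

Antichain: [stt2, 82tgtg].


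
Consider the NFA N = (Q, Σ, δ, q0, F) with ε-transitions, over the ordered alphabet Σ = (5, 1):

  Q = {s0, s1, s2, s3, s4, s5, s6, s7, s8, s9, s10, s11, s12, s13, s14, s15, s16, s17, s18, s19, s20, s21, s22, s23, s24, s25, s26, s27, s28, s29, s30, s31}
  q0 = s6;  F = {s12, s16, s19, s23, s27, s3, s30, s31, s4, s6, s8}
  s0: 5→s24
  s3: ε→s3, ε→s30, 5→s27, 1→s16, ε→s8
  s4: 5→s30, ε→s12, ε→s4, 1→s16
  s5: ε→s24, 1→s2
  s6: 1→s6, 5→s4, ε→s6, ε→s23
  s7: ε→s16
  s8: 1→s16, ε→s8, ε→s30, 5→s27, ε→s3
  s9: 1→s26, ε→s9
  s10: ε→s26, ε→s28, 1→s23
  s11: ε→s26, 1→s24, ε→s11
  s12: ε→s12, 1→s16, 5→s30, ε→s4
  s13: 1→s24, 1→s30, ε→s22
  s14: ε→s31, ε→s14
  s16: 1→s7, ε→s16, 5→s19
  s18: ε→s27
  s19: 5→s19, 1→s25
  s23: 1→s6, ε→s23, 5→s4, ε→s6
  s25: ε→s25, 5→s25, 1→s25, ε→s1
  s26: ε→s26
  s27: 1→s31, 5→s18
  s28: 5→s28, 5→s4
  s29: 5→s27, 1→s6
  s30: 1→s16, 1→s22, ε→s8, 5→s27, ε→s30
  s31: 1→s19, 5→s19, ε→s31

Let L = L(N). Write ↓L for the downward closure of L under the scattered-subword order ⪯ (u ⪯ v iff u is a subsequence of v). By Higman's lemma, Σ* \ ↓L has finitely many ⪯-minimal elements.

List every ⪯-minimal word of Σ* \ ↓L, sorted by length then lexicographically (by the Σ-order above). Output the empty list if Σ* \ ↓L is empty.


|Q|=32, |F|=11, |δ|=68 (32 ε).
min D↑ (8 st, q0=0, F={7}): 0:5→1,1→0 1:5→2,1→3 2:5→4,1→3 3:5→5,1→3 4:5→4,1→6 5:5→5,1→7 6:5→5,1→5 7:5→7,1→7 (ε-aug+det+¬).
'5151': N↓-sim [16, 14, 7, 3, 2] end={s1,s25} rej; 4/4 single-dels accept.
'555111': run [16, 14, 12, 6, 4, 3, 2] end={s1,s25} rej; 6/6 single-dels accept.
2 minimals (antichain).

Antichain: [5151, 555111].


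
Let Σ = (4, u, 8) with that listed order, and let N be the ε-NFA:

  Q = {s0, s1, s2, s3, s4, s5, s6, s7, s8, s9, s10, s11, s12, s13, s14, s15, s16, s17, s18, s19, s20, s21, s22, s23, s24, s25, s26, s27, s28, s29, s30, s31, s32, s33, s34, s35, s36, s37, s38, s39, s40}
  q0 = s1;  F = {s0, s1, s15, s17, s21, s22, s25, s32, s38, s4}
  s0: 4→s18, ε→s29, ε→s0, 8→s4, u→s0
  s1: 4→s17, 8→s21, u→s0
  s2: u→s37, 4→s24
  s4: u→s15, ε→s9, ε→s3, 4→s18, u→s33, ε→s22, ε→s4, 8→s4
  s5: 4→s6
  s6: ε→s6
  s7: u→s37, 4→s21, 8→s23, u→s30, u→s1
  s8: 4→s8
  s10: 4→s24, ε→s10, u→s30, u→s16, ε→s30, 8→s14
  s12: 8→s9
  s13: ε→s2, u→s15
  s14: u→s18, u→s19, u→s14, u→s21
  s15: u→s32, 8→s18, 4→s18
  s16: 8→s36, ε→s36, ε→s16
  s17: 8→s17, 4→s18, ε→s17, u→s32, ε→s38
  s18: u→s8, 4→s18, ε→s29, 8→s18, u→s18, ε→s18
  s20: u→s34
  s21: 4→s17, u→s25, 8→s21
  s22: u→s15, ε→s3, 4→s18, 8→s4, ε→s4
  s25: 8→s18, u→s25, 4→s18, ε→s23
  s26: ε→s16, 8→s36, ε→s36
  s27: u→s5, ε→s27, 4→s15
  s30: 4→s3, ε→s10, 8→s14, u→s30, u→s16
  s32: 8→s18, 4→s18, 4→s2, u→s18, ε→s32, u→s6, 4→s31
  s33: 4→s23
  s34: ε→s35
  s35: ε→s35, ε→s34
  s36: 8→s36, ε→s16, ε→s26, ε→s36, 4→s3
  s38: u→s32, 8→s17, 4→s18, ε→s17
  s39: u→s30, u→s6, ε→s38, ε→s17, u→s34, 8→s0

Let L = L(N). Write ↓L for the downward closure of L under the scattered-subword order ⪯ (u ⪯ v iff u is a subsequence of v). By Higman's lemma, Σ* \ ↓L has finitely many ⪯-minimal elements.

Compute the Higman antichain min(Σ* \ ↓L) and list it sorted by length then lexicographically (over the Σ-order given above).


A = [44, u4, 4uu, 4u8, 8u8, u8uuu].

|Q|=41, |F|=10, |δ|=106 (33 ε).
min D↑ (9 st, q0=0, F={4}): 0:4→1,u→2,8→3 1:4→4,u→5,8→1 2:4→4,u→2,8→6 3:4→1,u→7,8→3 4:4→4,u→4,8→4 5:4→4,u→4,8→4 6:4→4,u→8,8→6 7:4→4,u→7,8→4 8:4→4,u→5,8→4 (ε-aug+det+¬).
'44': |S_i|=[22, 12, 7] end={s18,s2,s24,s29,s31,s37,s8} rej; 2/2 single-dels accept.
'u4': run [22, 18, 8] end={s18,s2,s23,s24,s29,s31,s37,s8} — reject; 2/2 del acc.
'4uu': run [22, 12, 9, 5] end={s18,s29,s37,s6,s8} — reject; 3/3 single-dels accept.
'4u8': run [22, 12, 9, 3] end={s18,s29,s8} rej; 3/3 single-dels accept.
'8u8': run [22, 20, 13, 3] end={s18,s29,s8} ∉↓L; 3/3 single-dels accept.
'u8uuu': N↓-sim [22, 18, 16, 12, 9, 5] end={s18,s29,s37,s6,s8} rej; 5/5 deletions ∈↓L.
6 obstructions.


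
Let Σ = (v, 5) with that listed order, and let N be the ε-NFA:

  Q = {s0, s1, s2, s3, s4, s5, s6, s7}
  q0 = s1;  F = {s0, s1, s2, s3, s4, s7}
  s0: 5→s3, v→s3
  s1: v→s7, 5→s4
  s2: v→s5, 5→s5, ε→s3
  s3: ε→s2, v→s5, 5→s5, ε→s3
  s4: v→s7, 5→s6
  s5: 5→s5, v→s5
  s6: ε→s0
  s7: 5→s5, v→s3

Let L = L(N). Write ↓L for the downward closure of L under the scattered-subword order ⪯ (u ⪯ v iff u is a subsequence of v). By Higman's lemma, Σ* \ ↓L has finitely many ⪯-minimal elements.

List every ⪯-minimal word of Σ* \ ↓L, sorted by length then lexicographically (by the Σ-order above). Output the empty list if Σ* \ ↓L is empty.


min(Σ*\↓L) = [v5, vvv, 55vv, 555v, 5555].

|Q|=8, |F|=6, |δ|=18 (4 ε).
min D↑ (6 st, q0=0, F={4}): 0:v→1,5→2 1:v→3,5→4 2:v→1,5→5 3:v→4,5→4 4:v→4,5→4 5:v→3,5→3 (ε-aug+det+¬).
'v5': |S_i|=[8, 4, 1] end={s5} — reject; 2/2 deletions ∈↓L.
'vvv': run [8, 4, 3, 1] end={s5} ∉↓L; 3/3 single-dels accept.
'55vv': |S_i|=[8, 7, 5, 3, 1] end={s5} — reject; 4/4 deletions ∈↓L.
'555v': |S_i|=[8, 7, 5, 3, 1] end={s5} ∉↓L; 4/4 del acc.
'5555': |S_i|=[8, 7, 5, 3, 1] end={s5} ∉↓L; 4/4 deletions ∈↓L.
5 obstructions.


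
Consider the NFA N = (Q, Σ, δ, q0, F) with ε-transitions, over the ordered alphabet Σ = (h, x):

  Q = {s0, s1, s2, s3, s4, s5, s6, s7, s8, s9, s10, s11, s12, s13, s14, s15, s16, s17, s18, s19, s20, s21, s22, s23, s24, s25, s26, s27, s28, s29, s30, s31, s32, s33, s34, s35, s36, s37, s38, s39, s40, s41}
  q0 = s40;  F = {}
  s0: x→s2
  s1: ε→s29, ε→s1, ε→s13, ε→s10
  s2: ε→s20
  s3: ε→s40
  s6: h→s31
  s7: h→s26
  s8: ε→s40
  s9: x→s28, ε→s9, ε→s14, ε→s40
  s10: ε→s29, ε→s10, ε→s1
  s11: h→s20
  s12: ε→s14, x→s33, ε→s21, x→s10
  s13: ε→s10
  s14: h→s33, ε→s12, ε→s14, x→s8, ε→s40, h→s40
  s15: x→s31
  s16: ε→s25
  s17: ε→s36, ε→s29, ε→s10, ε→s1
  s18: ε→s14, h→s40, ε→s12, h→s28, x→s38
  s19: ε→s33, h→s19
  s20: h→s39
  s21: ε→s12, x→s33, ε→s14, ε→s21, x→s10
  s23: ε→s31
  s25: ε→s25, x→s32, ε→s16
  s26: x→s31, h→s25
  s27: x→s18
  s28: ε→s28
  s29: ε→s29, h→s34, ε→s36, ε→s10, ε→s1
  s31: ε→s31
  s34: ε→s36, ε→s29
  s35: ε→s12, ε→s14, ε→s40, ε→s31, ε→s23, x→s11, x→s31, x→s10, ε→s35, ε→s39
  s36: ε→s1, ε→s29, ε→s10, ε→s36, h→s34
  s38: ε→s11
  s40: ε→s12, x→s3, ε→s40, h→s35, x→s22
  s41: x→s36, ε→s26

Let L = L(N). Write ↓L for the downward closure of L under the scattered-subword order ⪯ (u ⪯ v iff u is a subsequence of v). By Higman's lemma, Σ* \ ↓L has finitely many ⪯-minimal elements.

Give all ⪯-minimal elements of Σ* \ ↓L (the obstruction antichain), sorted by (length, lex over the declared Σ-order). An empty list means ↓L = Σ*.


|Q|=42, |F|=0, |δ|=87 (56 ε).
min D↑ (1 st, q0=0, F={0}): 0:h→0,x→0 (ε-aug+det+¬).
ε ∈ L(D↑) ⇒ ↓L = ∅.

A = [ε].


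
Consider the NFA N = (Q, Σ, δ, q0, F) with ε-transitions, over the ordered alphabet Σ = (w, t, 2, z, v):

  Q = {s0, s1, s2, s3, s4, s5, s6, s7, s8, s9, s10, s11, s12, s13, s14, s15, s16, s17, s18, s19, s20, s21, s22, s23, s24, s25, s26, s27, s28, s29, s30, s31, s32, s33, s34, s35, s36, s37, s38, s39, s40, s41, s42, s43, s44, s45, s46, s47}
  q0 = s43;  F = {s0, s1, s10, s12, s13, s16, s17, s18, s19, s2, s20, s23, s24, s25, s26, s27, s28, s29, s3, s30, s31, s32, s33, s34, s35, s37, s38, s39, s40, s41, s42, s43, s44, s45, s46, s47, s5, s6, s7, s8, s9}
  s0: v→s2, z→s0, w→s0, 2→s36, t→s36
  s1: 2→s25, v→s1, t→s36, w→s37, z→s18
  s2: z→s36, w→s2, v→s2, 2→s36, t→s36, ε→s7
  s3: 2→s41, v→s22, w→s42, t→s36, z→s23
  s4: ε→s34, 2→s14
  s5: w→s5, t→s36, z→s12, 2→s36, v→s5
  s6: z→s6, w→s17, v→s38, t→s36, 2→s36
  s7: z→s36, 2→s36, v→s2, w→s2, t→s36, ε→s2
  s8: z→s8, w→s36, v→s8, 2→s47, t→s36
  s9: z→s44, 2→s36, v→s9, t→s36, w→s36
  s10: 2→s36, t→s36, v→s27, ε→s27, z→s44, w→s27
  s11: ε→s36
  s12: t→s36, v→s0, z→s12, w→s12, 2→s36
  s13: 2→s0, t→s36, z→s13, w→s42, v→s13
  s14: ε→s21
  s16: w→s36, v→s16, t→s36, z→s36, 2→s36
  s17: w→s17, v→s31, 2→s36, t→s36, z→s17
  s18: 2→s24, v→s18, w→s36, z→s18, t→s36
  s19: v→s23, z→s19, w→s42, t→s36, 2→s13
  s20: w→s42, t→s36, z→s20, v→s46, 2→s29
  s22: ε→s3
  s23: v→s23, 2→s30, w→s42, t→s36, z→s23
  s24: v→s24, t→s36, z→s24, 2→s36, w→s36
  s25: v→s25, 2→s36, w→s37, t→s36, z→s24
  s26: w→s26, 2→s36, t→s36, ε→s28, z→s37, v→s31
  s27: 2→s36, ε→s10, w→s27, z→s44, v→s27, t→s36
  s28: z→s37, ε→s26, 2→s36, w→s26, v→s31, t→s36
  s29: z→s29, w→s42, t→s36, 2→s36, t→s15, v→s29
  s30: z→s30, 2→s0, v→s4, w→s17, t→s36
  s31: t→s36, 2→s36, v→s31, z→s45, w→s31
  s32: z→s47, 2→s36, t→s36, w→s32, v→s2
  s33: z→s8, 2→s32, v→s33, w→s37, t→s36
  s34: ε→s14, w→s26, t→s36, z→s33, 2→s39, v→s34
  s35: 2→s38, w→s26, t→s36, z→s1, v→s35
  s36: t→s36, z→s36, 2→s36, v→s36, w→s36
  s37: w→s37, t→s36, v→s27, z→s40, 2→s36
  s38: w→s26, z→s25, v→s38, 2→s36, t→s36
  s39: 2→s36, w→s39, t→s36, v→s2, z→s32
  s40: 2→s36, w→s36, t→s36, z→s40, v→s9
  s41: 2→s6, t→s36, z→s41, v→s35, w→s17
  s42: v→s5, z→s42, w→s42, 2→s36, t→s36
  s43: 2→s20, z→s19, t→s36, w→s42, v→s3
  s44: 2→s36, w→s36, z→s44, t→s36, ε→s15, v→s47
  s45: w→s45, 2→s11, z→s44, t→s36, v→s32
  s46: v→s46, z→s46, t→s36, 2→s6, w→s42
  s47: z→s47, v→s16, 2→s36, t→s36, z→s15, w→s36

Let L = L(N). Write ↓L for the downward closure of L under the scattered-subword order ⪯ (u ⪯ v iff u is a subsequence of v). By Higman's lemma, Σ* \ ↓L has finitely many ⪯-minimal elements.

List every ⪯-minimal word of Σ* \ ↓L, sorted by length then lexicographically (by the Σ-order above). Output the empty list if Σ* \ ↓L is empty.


|Q|=48, |F|=41, |δ|=225 (12 ε).
min D↑ (39 st, q0=0, F={2}): 0:w→1,t→2,2→3,z→4,v→5 1:w→1,t→2,2→2,z→1,v→6 2:w→2,t→2,2→2,z→2,v→2 3:w→1,t→2,2→7,z→3,v→8 4:w→1,t→2,2→9,z→4,v→10 5:w→1,t→2,2→11,z→10,v→5 6:w→6,t→2,2→2,z→12,v→6 7:w→1,t→2,2→2,z→7,v→7 8:w→1,t→2,2→13,z→8,v→8 9:w→1,t→2,2→14,z→9,v→9 10:w→1,t→2,2→15,z→10,v→10 11:w→16,t→2,2→13,z→11,v→17 12:w→12,t→2,2→2,z→12,v→14 13:w→16,t→2,2→2,z→13,v→18 14:w→14,t→2,2→2,z→14,v→19 15:w→16,t→2,2→14,z→15,v→20 16:w→16,t→2,2→2,z→16,v→21 17:w→22,t→2,2→18,z→23,v→17 18:w→22,t→2,2→2,z→24,v→18 19:w→19,t→2,2→2,z→2,v→19 20:w→22,t→2,2→25,z→26,v→20 21:w→21,t→2,2→2,z→27,v→21 22:w→22,t→2,2→2,z→28,v→21 23:w→28,t→2,2→24,z→29,v→23 24:w→28,t→2,2→2,z→30,v→24 25:w→25,t→2,2→2,z→31,v→19 26:w→28,t→2,2→31,z→32,v→26 27:w→27,t→2,2→2,z→33,v→31 28:w→28,t→2,2→2,z→34,v→35 29:w→2,t→2,2→30,z→29,v→29 30:w→2,t→2,2→2,z→30,v→30 31:w→31,t→2,2→2,z→36,v→19 32:w→2,t→2,2→36,z→32,v→32 33:w→2,t→2,2→2,z→33,v→36 34:w→2,t→2,2→2,z→34,v→37 35:w→35,t→2,2→2,z→33,v→35 36:w→2,t→2,2→2,z→36,v→38 37:w→2,t→2,2→2,z→33,v→37 38:w→2,t→2,2→2,z→2,v→38 [Hopcroft].
't': run [48, 2] end={s15,s36} — reject; 1/1 deletions ∈↓L.
'w2': |S_i|=[48, 24, 2] end={s11,s36} — reject; 2/2 single-dels accept.
'222': |S_i|=[48, 43, 31, 2] end={s11,s36} — reject; 3/3 single-dels accept.
'z22vz': run [48, 45, 37, 12, 4, 1] end={s36} ∉↓L; 5/5 del acc.
'wvzvvz': N↓-sim [48, 24, 17, 12, 8, 4, 1] end={s36} rej; 6/6 deletions ∈↓L.
'v2vzzw': N↓-sim [48, 45, 36, 31, 21, 10, 1] end={s36} ∉↓L; 6/6 del acc.
6 minimals (antichain).

Antichain: [t, w2, 222, z22vz, wvzvvz, v2vzzw].


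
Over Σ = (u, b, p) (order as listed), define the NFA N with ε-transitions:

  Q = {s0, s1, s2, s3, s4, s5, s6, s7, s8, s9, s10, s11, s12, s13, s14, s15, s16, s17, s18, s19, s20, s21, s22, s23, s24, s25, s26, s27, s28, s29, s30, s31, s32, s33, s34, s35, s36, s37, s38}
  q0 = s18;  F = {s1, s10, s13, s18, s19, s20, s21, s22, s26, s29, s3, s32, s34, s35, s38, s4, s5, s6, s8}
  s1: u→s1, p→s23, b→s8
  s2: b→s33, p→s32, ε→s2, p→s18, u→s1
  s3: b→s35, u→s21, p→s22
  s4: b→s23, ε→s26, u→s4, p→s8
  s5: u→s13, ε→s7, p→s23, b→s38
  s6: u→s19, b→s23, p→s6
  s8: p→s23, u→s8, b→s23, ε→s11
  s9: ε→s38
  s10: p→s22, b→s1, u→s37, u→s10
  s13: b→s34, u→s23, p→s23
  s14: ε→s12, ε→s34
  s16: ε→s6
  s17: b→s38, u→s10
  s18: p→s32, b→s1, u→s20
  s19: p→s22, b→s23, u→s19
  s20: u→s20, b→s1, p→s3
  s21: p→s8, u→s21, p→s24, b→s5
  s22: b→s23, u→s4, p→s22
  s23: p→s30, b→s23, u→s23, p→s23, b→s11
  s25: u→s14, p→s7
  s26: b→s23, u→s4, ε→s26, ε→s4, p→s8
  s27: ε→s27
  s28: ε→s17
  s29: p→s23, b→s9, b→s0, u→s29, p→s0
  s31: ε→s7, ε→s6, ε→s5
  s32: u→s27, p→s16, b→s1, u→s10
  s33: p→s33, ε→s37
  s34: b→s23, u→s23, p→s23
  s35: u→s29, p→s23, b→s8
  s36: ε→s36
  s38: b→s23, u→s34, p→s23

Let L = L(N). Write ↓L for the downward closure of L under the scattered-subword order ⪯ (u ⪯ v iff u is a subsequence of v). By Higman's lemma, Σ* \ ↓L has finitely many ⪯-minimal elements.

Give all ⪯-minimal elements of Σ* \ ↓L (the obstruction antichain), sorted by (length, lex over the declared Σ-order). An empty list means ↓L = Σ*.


Antichain: [bp, bbb, ppb, upupp, upubuu].

|Q|=39, |F|=19, |δ|=93 (17 ε).
min D↑ (19 st, q0=0, F={6}): 0:u→1,b→2,p→3 1:u→1,b→2,p→4 2:u→2,b→5,p→6 3:u→7,b→2,p→8 4:u→9,b→10,p→11 5:u→5,b→6,p→6 6:u→6,b→6,p→6 7:u→7,b→2,p→11 8:u→12,b→6,p→8 9:u→9,b→13,p→5 10:u→14,b→5,p→6 11:u→15,b→6,p→11 12:u→12,b→6,p→11 13:u→16,b→17,p→6 14:u→14,b→17,p→6 15:u→15,b→6,p→5 16:u→6,b→18,p→6 17:u→18,b→6,p→6 18:u→6,b→6,p→6.
'bp': run [29, 14, 4] end={s0,s11,s23,s30} ∉↓L; 2/2 deletions ∈↓L.
'bbb': run [29, 14, 8, 3] end={s11,s23,s30} ∉↓L; 3/3 single-dels accept.
'ppb': N↓-sim [29, 27, 12, 3] end={s11,s23,s30} rej; 3/3 deletions ∈↓L.
'upupp': |S_i|=[29, 25, 19, 16, 6, 3] end={s11,s23,s30} ∉↓L; 5/5 single-dels accept.
'upubuu': run [29, 25, 19, 16, 10, 5, 3] end={s11,s23,s30} — reject; 6/6 deletions ∈↓L.
5 words, ⪯-incomp.


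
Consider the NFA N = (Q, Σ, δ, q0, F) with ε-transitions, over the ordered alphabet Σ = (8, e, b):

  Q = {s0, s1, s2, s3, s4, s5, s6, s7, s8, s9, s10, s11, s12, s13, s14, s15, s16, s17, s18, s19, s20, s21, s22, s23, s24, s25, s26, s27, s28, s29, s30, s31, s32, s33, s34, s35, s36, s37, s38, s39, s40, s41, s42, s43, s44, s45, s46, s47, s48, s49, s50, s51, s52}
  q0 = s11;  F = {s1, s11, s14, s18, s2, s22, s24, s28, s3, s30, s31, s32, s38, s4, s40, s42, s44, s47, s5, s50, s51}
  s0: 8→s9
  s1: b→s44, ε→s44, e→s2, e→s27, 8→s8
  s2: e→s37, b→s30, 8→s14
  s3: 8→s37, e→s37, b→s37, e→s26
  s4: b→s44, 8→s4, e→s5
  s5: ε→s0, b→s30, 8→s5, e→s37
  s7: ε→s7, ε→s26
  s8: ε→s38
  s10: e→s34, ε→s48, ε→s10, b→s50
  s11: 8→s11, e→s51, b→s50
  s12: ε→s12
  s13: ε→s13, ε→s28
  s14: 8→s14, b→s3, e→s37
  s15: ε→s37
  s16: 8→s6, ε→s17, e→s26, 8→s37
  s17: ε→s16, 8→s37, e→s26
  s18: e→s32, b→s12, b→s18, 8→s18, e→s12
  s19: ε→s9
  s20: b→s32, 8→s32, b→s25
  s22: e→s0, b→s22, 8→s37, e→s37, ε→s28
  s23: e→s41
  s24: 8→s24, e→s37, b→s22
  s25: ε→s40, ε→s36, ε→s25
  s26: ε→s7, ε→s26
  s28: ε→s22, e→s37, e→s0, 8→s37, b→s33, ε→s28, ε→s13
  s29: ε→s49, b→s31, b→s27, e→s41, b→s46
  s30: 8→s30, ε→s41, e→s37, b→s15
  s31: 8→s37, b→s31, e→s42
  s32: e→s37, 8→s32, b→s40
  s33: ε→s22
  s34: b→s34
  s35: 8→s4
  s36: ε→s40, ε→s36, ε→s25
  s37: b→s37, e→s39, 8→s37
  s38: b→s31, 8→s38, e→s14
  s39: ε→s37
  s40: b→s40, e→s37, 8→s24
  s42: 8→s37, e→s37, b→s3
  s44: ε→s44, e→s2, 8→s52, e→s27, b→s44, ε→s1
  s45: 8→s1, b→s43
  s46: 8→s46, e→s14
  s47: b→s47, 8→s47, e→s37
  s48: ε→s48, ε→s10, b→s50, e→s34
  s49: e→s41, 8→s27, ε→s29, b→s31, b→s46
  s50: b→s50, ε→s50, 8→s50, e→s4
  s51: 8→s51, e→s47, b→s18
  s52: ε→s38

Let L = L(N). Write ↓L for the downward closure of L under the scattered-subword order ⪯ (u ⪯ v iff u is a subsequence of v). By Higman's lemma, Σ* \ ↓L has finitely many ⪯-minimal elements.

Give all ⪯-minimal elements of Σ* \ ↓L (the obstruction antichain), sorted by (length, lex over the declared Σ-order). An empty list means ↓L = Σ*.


A = [eee, beebb, beb8b8].

|Q|=53, |F|=21, |δ|=138 (37 ε).
min D↑ (20 st, q0=0, F={6}): 0:8→0,e→1,b→2 1:8→1,e→3,b→4 2:8→2,e→5,b→2 3:8→3,e→6,b→3 4:8→4,e→7,b→4 5:8→5,e→8,b→9 6:8→6,e→6,b→6 7:8→7,e→6,b→10 8:8→8,e→6,b→11 9:8→12,e→13,b→9 10:8→14,e→6,b→10 11:8→11,e→6,b→6 12:8→12,e→15,b→16 13:8→15,e→6,b→11 14:8→14,e→6,b→17 15:8→15,e→6,b→18 16:8→6,e→19,b→16 17:8→6,e→6,b→17 18:8→6,e→6,b→6 19:8→6,e→6,b→18 [Hopcroft].
'eee': run [35, 33, 24, 6] end={s0,s26,s37,s39,s7,s9} — reject; 3/3 del acc.
'beebb': run [35, 33, 30, 15, 8, 3] end={s15,s37,s39} ∉↓L; 5/5 deletions ∈↓L.
'beb8b8': N↓-sim [35, 33, 30, 26, 21, 14, 3] end={s37,s39,s9} ∉↓L; 6/6 del acc.
3 obstructions.


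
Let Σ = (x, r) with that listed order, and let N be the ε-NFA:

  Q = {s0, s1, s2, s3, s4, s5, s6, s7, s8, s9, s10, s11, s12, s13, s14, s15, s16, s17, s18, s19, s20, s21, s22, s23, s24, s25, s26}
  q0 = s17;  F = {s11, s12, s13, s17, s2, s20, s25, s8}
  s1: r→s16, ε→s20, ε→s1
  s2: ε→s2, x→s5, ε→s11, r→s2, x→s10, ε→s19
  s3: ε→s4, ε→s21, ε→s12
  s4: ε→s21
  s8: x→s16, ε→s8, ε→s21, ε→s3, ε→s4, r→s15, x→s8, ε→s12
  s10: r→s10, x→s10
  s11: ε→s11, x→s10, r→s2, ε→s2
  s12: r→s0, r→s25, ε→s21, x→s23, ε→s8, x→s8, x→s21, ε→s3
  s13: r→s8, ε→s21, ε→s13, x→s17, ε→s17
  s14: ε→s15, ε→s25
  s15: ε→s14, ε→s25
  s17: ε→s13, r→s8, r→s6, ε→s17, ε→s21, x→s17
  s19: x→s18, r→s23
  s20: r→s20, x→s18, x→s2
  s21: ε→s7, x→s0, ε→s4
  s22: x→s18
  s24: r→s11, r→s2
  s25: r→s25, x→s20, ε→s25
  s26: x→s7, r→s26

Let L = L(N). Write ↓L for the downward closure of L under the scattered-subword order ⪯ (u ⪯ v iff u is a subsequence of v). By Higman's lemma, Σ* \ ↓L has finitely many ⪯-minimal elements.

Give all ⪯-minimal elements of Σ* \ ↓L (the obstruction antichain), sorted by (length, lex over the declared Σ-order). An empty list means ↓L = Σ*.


|Q|=27, |F|=8, |δ|=66 (32 ε).
min D↑ (6 st, q0=0, F={5}): 0:x→0,r→1 1:x→1,r→2 2:x→3,r→2 3:x→4,r→3 4:x→5,r→4 5:x→5,r→5 [Hopcroft].
'rrxxx': |S_i|=[22, 20, 12, 8, 7, 3] end={s10,s18,s5} rej; 5/5 deletions ∈↓L.
1 obstructions.

Antichain: [rrxxx].


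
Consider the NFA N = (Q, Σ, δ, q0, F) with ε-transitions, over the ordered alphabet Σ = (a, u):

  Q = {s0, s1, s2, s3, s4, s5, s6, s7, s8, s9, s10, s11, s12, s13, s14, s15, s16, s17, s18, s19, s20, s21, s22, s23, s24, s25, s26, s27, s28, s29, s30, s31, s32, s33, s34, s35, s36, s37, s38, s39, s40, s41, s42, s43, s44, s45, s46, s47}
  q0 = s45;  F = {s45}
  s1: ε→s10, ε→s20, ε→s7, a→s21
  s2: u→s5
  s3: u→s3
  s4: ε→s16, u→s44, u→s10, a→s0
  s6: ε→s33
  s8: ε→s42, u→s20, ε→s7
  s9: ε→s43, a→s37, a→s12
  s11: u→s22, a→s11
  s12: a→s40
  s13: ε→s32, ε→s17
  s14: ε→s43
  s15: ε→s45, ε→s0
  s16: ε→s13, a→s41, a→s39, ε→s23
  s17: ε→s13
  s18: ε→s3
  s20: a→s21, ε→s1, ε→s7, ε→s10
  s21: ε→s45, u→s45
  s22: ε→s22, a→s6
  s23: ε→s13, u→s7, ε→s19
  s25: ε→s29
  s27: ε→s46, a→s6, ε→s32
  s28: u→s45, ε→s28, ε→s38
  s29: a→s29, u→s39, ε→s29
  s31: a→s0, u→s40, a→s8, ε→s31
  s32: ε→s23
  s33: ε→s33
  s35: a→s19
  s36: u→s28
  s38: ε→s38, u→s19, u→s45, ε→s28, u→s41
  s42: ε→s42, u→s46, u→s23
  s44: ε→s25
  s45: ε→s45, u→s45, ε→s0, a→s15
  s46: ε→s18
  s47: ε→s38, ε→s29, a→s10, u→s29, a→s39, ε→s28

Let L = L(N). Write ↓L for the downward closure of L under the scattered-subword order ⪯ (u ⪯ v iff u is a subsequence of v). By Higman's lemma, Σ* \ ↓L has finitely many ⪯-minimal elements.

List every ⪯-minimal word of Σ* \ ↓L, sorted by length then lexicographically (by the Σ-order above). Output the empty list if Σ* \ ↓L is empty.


|Q|=48, |F|=1, |δ|=80 (43 ε).
min D↑ (1 st, q0=0, F={}): 0:a→0,u→0 [Hopcroft].
L(D↑) = ∅; no obstructions.

Antichain: [].


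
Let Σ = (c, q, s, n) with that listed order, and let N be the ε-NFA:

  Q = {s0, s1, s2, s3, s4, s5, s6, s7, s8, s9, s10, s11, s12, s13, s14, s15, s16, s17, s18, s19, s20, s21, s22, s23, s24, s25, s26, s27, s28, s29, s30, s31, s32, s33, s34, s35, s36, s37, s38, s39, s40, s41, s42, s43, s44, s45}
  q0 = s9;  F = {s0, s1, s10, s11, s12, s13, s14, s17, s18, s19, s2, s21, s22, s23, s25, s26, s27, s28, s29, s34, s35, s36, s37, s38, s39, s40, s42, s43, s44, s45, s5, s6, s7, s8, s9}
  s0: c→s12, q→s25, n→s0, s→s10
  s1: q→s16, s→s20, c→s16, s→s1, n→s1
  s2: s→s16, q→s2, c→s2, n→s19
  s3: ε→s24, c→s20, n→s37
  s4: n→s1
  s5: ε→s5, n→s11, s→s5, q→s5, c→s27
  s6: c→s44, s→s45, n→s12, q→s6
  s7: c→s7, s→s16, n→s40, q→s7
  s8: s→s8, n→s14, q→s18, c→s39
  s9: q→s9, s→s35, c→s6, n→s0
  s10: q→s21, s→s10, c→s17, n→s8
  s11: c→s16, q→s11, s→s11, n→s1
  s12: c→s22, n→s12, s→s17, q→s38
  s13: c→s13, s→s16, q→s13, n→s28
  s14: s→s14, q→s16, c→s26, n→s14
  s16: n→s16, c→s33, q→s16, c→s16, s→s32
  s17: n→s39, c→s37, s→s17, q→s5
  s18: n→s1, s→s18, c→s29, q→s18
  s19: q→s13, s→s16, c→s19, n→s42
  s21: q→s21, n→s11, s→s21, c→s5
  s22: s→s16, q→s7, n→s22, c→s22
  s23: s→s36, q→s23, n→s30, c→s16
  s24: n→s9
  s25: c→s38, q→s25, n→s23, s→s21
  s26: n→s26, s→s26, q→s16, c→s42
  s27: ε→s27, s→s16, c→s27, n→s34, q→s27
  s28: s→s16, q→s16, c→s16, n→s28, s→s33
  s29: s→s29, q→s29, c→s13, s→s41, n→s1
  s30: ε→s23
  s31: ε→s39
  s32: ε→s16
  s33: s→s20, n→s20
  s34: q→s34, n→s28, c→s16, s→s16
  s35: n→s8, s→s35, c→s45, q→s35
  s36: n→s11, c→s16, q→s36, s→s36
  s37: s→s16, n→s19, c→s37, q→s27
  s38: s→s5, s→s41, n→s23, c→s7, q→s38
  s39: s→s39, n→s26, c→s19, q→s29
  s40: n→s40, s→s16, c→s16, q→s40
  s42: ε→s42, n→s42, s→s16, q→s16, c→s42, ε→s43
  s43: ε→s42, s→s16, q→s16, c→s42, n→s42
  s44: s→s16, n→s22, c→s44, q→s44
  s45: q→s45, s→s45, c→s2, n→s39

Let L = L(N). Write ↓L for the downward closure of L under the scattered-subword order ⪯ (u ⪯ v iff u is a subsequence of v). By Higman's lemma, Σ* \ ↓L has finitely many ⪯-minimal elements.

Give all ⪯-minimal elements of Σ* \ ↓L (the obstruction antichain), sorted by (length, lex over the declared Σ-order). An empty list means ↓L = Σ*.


A = [ccs, snnq, nqnc].

|Q|=46, |F|=35, |δ|=164 (9 ε).
min D↑ (35 st, q0=0, F={10}): 0:c→1,q→0,s→2,n→3 1:c→4,q→1,s→5,n→6 2:c→5,q→2,s→2,n→7 3:c→6,q→8,s→9,n→3 4:c→4,q→4,s→10,n→11 5:c→12,q→5,s→5,n→13 6:c→11,q→14,s→15,n→6 7:c→13,q→16,s→7,n→17 8:c→14,q→8,s→18,n→19 9:c→15,q→18,s→9,n→7 10:c→10,q→10,s→10,n→10 11:c→11,q→20,s→10,n→11 12:c→12,q→12,s→10,n→21 13:c→21,q→22,s→13,n→23 14:c→20,q→14,s→24,n→19 15:c→25,q→24,s→15,n→13 16:c→22,q→16,s→16,n→26 17:c→23,q→10,s→17,n→17 18:c→24,q→18,s→18,n→27 19:c→10,q→19,s→28,n→19 20:c→20,q→20,s→10,n→29 21:c→21,q→30,s→10,n→31 22:c→30,q→22,s→22,n→26 23:c→31,q→10,s→23,n→23 24:c→32,q→24,s→24,n→27 25:c→25,q→32,s→10,n→21 26:c→10,q→10,s→26,n→26 27:c→10,q→27,s→27,n→26 28:c→10,q→28,s→28,n→27 29:c→10,q→29,s→10,n→29 30:c→30,q→30,s→10,n→33 31:c→31,q→10,s→10,n→31 32:c→32,q→32,s→10,n→34 33:c→10,q→10,s→10,n→33 34:c→10,q→34,s→10,n→33 [Hopcroft].
'ccs': N↓-sim [41, 32, 17, 4] end={s16,s20,s32,s33} — reject; 3/3 del acc.
'snnq': |S_i|=[41, 29, 19, 10, 4] end={s16,s20,s32,s33} — reject; 4/4 single-dels accept.
'nqnc': run [41, 35, 22, 12, 4] end={s16,s20,s32,s33} — reject; 4/4 deletions ∈↓L.
3 words, ⪯-incomp.


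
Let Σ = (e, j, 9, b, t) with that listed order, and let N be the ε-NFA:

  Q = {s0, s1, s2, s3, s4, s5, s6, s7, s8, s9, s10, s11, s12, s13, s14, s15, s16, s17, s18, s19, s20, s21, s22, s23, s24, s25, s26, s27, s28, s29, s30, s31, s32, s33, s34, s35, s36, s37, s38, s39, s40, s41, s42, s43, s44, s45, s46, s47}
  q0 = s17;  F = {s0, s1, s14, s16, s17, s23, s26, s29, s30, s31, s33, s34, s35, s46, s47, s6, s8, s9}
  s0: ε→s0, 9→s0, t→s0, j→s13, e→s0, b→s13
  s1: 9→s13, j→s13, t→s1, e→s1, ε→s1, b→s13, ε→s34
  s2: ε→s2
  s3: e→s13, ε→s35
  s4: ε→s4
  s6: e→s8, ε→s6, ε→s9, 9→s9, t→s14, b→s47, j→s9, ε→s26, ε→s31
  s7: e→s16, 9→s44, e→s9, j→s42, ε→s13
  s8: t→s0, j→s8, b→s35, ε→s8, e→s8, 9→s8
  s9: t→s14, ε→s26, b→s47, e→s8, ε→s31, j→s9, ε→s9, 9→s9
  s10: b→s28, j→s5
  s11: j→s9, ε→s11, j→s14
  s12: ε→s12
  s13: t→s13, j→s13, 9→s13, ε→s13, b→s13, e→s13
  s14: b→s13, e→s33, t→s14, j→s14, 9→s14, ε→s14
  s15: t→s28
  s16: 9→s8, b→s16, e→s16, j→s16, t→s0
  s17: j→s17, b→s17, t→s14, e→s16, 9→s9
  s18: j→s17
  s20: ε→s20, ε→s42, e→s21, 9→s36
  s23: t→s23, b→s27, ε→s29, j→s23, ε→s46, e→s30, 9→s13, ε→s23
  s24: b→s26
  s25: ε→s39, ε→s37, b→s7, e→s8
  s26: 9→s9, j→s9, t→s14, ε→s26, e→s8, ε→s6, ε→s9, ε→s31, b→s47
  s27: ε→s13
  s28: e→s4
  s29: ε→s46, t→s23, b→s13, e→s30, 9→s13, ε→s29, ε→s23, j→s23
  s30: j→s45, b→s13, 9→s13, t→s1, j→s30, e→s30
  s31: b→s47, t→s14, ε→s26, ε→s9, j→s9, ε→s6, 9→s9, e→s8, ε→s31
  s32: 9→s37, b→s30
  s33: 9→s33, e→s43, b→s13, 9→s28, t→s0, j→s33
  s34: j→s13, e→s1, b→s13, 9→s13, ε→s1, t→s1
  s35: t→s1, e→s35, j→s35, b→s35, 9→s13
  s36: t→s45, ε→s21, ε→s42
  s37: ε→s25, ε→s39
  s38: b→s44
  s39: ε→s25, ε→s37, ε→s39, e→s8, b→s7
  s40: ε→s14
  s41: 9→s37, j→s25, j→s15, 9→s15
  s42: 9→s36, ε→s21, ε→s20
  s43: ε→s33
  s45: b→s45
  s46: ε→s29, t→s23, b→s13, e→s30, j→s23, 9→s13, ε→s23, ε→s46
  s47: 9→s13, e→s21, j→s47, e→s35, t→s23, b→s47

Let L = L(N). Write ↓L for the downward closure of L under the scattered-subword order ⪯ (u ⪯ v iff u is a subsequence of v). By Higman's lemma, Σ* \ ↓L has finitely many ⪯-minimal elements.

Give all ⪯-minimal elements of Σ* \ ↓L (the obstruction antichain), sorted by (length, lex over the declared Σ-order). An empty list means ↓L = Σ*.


min(Σ*\↓L) = [tb, etj, 9b9].

|Q|=48, |F|=18, |δ|=180 (53 ε).
min D↑ (13 st, q0=0, F={8}): 0:e→1,j→0,9→2,b→0,t→3 1:e→1,j→1,9→4,b→1,t→5 2:e→4,j→2,9→2,b→6,t→3 3:e→7,j→3,9→3,b→8,t→3 4:e→4,j→4,9→4,b→9,t→5 5:e→5,j→8,9→5,b→8,t→5 6:e→9,j→6,9→8,b→6,t→10 7:e→7,j→7,9→7,b→8,t→5 8:e→8,j→8,9→8,b→8,t→8 9:e→9,j→9,9→8,b→9,t→11 10:e→12,j→10,9→8,b→8,t→10 11:e→11,j→8,9→8,b→8,t→11 12:e→12,j→12,9→8,b→8,t→11 (ε-aug+det+¬).
'tb': N↓-sim [25, 15, 3] end={s13,s27,s45} rej; 2/2 del acc.
'etj': run [25, 14, 4, 1] end={s13} rej; 3/3 del acc.
'9b9': run [25, 23, 12, 1] end={s13} ∉↓L; 3/3 deletions ∈↓L.
3 minimals (antichain).


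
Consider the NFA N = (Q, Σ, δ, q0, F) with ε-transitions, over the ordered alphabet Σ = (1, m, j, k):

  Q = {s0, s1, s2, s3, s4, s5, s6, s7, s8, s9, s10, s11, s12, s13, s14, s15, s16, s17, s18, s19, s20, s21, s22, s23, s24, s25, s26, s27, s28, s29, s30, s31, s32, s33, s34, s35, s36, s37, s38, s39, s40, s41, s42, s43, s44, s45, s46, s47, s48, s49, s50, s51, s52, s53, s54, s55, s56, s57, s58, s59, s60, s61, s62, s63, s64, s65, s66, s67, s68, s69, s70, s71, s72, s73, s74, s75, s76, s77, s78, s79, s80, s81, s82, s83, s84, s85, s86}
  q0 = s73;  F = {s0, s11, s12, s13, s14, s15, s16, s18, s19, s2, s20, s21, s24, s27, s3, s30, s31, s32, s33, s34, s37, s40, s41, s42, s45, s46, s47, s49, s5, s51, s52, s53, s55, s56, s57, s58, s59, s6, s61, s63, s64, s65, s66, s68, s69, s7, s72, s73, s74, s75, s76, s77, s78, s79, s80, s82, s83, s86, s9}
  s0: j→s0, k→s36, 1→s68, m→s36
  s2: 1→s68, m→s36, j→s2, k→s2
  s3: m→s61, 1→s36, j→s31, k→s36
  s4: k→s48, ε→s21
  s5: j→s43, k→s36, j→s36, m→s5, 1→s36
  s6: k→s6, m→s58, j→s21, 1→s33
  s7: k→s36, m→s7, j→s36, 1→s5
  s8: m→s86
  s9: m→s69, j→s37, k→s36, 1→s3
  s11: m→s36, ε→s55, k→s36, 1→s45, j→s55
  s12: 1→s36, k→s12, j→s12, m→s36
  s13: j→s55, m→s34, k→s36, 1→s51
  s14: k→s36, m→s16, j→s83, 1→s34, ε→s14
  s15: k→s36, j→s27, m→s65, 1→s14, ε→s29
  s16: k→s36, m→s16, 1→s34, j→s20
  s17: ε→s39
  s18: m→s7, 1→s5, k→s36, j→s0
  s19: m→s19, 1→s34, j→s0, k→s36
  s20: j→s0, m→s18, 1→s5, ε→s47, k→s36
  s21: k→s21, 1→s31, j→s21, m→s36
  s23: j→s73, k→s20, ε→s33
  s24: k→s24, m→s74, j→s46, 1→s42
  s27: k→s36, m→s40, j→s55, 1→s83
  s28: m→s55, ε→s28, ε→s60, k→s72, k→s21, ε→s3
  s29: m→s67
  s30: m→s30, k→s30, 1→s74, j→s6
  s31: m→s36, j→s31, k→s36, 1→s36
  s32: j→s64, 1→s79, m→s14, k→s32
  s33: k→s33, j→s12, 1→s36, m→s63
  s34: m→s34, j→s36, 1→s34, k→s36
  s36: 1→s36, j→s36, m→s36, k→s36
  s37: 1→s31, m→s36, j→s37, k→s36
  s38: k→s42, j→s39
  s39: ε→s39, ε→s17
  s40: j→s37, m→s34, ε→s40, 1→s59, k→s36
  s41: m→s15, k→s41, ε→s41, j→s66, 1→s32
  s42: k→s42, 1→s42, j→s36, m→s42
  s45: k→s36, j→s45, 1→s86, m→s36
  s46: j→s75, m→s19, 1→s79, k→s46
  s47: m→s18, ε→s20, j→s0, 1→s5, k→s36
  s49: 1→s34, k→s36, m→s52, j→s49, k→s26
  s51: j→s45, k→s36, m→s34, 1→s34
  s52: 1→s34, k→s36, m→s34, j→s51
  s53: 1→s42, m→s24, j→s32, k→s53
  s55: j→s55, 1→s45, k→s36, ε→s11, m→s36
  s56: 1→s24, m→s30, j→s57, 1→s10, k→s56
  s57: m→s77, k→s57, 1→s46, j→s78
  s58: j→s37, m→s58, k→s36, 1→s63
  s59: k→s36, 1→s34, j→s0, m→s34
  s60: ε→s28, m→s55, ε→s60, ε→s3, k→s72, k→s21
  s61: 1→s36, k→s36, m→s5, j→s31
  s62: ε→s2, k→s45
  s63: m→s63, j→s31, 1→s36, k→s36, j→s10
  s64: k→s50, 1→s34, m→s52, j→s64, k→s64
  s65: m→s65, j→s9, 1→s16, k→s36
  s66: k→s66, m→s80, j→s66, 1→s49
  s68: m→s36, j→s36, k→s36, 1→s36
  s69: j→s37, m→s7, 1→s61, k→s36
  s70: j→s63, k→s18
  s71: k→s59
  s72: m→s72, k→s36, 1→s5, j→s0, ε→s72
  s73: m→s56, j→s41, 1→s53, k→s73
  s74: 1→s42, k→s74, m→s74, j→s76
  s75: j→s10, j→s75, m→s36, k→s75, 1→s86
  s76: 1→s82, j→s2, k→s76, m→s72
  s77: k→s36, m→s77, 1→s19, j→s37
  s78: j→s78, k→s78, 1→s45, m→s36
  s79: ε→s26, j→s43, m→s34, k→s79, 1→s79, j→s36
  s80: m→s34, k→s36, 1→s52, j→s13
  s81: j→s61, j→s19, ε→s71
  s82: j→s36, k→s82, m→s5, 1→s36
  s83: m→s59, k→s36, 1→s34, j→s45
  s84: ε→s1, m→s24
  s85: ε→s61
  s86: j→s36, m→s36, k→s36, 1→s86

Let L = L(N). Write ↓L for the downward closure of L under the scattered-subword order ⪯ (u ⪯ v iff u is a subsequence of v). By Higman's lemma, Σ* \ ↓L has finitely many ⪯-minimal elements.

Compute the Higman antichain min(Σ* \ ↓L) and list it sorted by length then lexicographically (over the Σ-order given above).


Antichain: [11j, jmk, mjjm, jj1k, mmj11, jjmmj].

|Q|=87, |F|=59, |δ|=292 (25 ε).
min D↑ (58 st, q0=0, F={11}): 0:1→1,m→2,j→3,k→0 1:1→4,m→5,j→6,k→1 2:1→5,m→7,j→8,k→2 3:1→6,m→9,j→10,k→3 4:1→4,m→4,j→11,k→4 5:1→4,m→12,j→13,k→5 6:1→14,m→15,j→16,k→6 7:1→12,m→7,j→17,k→7 8:1→13,m→18,j→19,k→8 9:1→15,m→20,j→21,k→11 10:1→22,m→23,j→10,k→10 11:1→11,m→11,j→11,k→11 12:1→4,m→12,j→24,k→12 13:1→14,m→25,j→26,k→13 14:1→14,m→27,j→11,k→14 15:1→27,m→28,j→29,k→11 16:1→27,m→30,j→16,k→16 17:1→31,m→32,j→33,k→17 18:1→25,m→18,j→34,k→11 19:1→35,m→11,j→19,k→19 20:1→28,m→20,j→36,k→11 21:1→29,m→37,j→38,k→11 22:1→27,m→30,j→22,k→11 23:1→30,m→27,j→39,k→11 24:1→40,m→41,j→42,k→24 25:1→27,m→25,j→43,k→11 26:1→44,m→11,j→26,k→26 27:1→27,m→27,j→11,k→11 28:1→27,m→28,j→45,k→11 29:1→27,m→46,j→35,k→11 30:1→27,m→27,j→47,k→11 31:1→11,m→48,j→49,k→31 32:1→48,m→32,j→34,k→11 33:1→50,m→11,j→33,k→33 34:1→50,m→11,j→34,k→11 35:1→44,m→11,j→35,k→11 36:1→51,m→52,j→34,k→11 37:1→46,m→27,j→34,k→11 38:1→35,m→11,j→38,k→11 39:1→47,m→27,j→38,k→11 40:1→11,m→53,j→11,k→40 41:1→53,m→41,j→43,k→11 42:1→54,m→11,j→42,k→42 43:1→54,m→11,j→43,k→11 44:1→44,m→11,j→11,k→11 45:1→53,m→55,j→43,k→11 46:1→27,m→27,j→43,k→11 47:1→27,m→27,j→35,k→11 48:1→11,m→48,j→50,k→11 49:1→11,m→11,j→49,k→49 50:1→11,m→11,j→50,k→11 51:1→11,m→56,j→50,k→11 52:1→56,m→57,j→34,k→11 53:1→11,m→53,j→11,k→11 54:1→11,m→11,j→11,k→11 55:1→53,m→57,j→43,k→11 56:1→11,m→53,j→50,k→11 57:1→53,m→57,j→11,k→11.
'11j': |S_i|=[66, 42, 10, 2] end={s36,s43} — reject; 3/3 single-dels accept.
'jmk': run [66, 59, 40, 1] end={s36} — reject; 3/3 single-dels accept.
'mjjm': run [66, 58, 45, 16, 1] end={s36} ∉↓L; 4/4 single-dels accept.
'jj1k': |S_i|=[66, 59, 39, 17, 2] end={s26,s36} ∉↓L; 4/4 single-dels accept.
'mmj11': run [66, 58, 37, 26, 12, 1] end={s36} — reject; 5/5 del acc.
'jjmmj': N↓-sim [66, 59, 39, 22, 5, 2] end={s36,s43} ∉↓L; 5/5 deletions ∈↓L.
6 minimals (antichain).


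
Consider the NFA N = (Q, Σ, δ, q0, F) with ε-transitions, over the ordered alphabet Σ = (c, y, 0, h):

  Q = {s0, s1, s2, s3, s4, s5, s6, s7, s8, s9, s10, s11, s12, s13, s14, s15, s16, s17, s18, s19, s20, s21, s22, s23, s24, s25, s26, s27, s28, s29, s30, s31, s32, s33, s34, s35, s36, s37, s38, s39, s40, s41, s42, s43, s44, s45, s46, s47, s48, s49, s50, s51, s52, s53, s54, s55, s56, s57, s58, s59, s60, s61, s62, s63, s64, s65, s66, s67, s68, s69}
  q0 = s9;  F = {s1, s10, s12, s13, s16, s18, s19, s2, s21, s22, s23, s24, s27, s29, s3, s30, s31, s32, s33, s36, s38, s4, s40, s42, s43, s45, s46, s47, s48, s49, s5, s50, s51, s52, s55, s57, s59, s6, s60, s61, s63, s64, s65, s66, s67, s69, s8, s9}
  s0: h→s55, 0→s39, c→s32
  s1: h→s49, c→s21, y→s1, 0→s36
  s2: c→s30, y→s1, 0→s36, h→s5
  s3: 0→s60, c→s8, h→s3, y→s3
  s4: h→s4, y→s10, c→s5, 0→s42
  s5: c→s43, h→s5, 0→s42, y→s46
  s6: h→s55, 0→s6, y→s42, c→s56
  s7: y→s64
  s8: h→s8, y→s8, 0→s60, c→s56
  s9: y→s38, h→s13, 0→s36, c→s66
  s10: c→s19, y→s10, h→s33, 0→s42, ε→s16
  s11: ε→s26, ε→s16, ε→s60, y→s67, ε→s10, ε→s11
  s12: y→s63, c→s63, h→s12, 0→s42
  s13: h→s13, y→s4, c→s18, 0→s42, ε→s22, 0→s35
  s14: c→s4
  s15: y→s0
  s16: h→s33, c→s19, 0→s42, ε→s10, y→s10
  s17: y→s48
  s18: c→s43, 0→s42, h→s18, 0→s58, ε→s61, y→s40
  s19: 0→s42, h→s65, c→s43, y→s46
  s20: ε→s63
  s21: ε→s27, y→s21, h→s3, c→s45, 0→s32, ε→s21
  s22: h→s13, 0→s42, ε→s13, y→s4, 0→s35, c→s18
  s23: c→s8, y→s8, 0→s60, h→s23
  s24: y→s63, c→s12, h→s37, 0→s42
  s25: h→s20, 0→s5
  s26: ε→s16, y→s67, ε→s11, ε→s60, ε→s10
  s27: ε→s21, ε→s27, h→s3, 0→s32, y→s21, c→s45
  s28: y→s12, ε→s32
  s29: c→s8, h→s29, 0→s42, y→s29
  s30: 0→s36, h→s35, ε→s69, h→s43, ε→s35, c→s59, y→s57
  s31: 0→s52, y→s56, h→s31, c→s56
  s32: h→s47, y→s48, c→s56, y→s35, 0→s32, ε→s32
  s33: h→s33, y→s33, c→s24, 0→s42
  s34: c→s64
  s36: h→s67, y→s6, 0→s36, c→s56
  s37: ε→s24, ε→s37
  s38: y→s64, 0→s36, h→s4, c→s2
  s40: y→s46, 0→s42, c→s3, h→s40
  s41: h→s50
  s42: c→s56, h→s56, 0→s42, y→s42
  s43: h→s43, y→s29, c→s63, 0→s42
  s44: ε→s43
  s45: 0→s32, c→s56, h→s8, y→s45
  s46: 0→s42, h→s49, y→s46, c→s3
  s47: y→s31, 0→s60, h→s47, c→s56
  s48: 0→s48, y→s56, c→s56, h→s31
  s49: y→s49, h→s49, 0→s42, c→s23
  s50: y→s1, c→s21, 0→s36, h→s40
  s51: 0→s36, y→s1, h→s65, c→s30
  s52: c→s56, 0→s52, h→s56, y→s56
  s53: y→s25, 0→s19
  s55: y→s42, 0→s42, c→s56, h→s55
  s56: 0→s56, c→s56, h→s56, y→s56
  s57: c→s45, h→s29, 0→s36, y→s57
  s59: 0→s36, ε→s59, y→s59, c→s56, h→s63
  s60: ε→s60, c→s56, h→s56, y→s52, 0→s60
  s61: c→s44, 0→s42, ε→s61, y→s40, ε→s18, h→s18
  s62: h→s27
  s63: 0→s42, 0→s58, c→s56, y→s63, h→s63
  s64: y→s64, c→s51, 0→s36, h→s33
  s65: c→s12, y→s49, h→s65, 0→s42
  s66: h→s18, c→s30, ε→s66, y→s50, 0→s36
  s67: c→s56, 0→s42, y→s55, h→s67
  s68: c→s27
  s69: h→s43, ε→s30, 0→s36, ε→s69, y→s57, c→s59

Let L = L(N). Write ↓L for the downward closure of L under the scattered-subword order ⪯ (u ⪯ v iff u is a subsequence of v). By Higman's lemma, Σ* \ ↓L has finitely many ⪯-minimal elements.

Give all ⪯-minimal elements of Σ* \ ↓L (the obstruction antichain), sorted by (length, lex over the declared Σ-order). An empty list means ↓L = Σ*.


|Q|=70, |F|=48, |δ|=253 (33 ε).
min D↑ (44 st, q0=0, F={11}): 0:c→1,y→2,0→3,h→4 1:c→5,y→6,0→3,h→7 2:c→8,y→9,0→3,h→10 3:c→11,y→12,0→3,h→13 4:c→7,y→10,0→14,h→4 5:c→15,y→16,0→3,h→17 6:c→18,y→19,0→3,h→20 7:c→17,y→20,0→14,h→7 8:c→5,y→19,0→3,h→21 9:c→22,y→9,0→3,h→23 10:c→21,y→24,0→14,h→10 11:c→11,y→11,0→11,h→11 12:c→11,y→14,0→12,h→25 13:c→11,y→25,0→14,h→13 14:c→11,y→14,0→14,h→11 15:c→11,y→15,0→3,h→26 16:c→27,y→16,0→3,h→28 17:c→26,y→28,0→14,h→17 18:c→27,y→18,0→29,h→30 19:c→18,y→19,0→3,h→31 20:c→30,y→32,0→14,h→20 21:c→17,y→32,0→14,h→21 22:c→5,y→19,0→3,h→33 23:c→34,y→23,0→14,h→23 24:c→35,y→24,0→14,h→23 25:c→11,y→14,0→14,h→25 26:c→11,y→26,0→14,h→26 27:c→11,y→27,0→29,h→36 28:c→36,y→28,0→14,h→28 29:c→11,y→37,0→29,h→38 30:c→36,y→30,0→39,h→30 31:c→40,y→31,0→14,h→31 32:c→30,y→32,0→14,h→31 33:c→41,y→31,0→14,h→33 34:c→41,y→26,0→14,h→34 35:c→17,y→32,0→14,h→33 36:c→11,y→36,0→39,h→36 37:c→11,y→11,0→37,h→42 38:c→11,y→42,0→39,h→38 39:c→11,y→43,0→39,h→11 40:c→36,y→36,0→39,h→40 41:c→26,y→26,0→14,h→41 42:c→11,y→11,0→43,h→42 43:c→11,y→11,0→43,h→11 [Hopcroft].
'0c': N↓-sim [53, 14, 1] end={s56} rej; 2/2 deletions ∈↓L.
'h0h': N↓-sim [53, 34, 6, 1] end={s56} rej; 3/3 deletions ∈↓L.
'cccc': |S_i|=[53, 44, 29, 18, 1] end={s56} rej; 4/4 del acc.
'0yyh': |S_i|=[53, 14, 8, 2, 1] end={s56} rej; 4/4 deletions ∈↓L.
'cyc0yy': N↓-sim [53, 44, 29, 14, 8, 5, 1] end={s56} — reject; 6/6 del acc.
'yyhcyc': N↓-sim [53, 46, 40, 22, 11, 7, 1] end={s56} ∉↓L; 6/6 single-dels accept.
6 minimals (antichain).

Antichain: [0c, h0h, cccc, 0yyh, cyc0yy, yyhcyc].
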